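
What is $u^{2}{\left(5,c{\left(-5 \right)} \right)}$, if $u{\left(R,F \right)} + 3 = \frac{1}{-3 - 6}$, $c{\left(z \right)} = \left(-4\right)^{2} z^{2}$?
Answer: $\frac{784}{81} \approx 9.679$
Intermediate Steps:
$c{\left(z \right)} = 16 z^{2}$
$u{\left(R,F \right)} = - \frac{28}{9}$ ($u{\left(R,F \right)} = -3 + \frac{1}{-3 - 6} = -3 + \frac{1}{-9} = -3 - \frac{1}{9} = - \frac{28}{9}$)
$u^{2}{\left(5,c{\left(-5 \right)} \right)} = \left(- \frac{28}{9}\right)^{2} = \frac{784}{81}$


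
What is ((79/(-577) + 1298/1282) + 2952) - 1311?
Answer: 607259171/369857 ≈ 1641.9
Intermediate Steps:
((79/(-577) + 1298/1282) + 2952) - 1311 = ((79*(-1/577) + 1298*(1/1282)) + 2952) - 1311 = ((-79/577 + 649/641) + 2952) - 1311 = (323834/369857 + 2952) - 1311 = 1092141698/369857 - 1311 = 607259171/369857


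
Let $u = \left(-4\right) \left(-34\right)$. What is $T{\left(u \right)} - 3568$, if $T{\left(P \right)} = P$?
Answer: $-3432$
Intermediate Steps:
$u = 136$
$T{\left(u \right)} - 3568 = 136 - 3568 = -3432$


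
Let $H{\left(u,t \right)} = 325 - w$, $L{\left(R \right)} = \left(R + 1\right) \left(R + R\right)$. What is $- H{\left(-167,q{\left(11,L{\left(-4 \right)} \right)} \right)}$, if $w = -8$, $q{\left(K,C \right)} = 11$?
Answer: $-333$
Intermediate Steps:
$L{\left(R \right)} = 2 R \left(1 + R\right)$ ($L{\left(R \right)} = \left(1 + R\right) 2 R = 2 R \left(1 + R\right)$)
$H{\left(u,t \right)} = 333$ ($H{\left(u,t \right)} = 325 - -8 = 325 + 8 = 333$)
$- H{\left(-167,q{\left(11,L{\left(-4 \right)} \right)} \right)} = \left(-1\right) 333 = -333$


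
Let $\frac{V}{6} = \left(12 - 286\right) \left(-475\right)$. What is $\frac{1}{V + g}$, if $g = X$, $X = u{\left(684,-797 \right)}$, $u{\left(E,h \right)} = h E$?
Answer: $\frac{1}{235752} \approx 4.2417 \cdot 10^{-6}$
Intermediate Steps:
$u{\left(E,h \right)} = E h$
$V = 780900$ ($V = 6 \left(12 - 286\right) \left(-475\right) = 6 \left(\left(-274\right) \left(-475\right)\right) = 6 \cdot 130150 = 780900$)
$X = -545148$ ($X = 684 \left(-797\right) = -545148$)
$g = -545148$
$\frac{1}{V + g} = \frac{1}{780900 - 545148} = \frac{1}{235752}$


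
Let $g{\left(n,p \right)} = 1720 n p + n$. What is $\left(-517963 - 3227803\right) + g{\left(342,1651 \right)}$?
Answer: $967438816$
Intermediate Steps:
$g{\left(n,p \right)} = n + 1720 n p$ ($g{\left(n,p \right)} = 1720 n p + n = n + 1720 n p$)
$\left(-517963 - 3227803\right) + g{\left(342,1651 \right)} = \left(-517963 - 3227803\right) + 342 \left(1 + 1720 \cdot 1651\right) = -3745766 + 342 \left(1 + 2839720\right) = -3745766 + 342 \cdot 2839721 = -3745766 + 971184582 = 967438816$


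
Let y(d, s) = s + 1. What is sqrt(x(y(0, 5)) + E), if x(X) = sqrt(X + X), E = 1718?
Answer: sqrt(1718 + 2*sqrt(3)) ≈ 41.491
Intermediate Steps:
y(d, s) = 1 + s
x(X) = sqrt(2)*sqrt(X) (x(X) = sqrt(2*X) = sqrt(2)*sqrt(X))
sqrt(x(y(0, 5)) + E) = sqrt(sqrt(2)*sqrt(1 + 5) + 1718) = sqrt(sqrt(2)*sqrt(6) + 1718) = sqrt(2*sqrt(3) + 1718) = sqrt(1718 + 2*sqrt(3))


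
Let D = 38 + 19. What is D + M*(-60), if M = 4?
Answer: -183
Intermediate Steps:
D = 57
D + M*(-60) = 57 + 4*(-60) = 57 - 240 = -183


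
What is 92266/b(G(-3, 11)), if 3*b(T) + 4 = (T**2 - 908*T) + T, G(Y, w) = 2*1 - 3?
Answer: 138399/452 ≈ 306.19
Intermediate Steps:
G(Y, w) = -1 (G(Y, w) = 2 - 3 = -1)
b(T) = -4/3 - 907*T/3 + T**2/3 (b(T) = -4/3 + ((T**2 - 908*T) + T)/3 = -4/3 + (T**2 - 907*T)/3 = -4/3 + (-907*T/3 + T**2/3) = -4/3 - 907*T/3 + T**2/3)
92266/b(G(-3, 11)) = 92266/(-4/3 - 907/3*(-1) + (1/3)*(-1)**2) = 92266/(-4/3 + 907/3 + (1/3)*1) = 92266/(-4/3 + 907/3 + 1/3) = 92266/(904/3) = 92266*(3/904) = 138399/452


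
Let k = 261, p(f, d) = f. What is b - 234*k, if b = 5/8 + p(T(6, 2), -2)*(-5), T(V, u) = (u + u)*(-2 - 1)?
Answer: -488107/8 ≈ -61013.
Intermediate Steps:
T(V, u) = -6*u (T(V, u) = (2*u)*(-3) = -6*u)
b = 485/8 (b = 5/8 - 6*2*(-5) = 5*(⅛) - 12*(-5) = 5/8 + 60 = 485/8 ≈ 60.625)
b - 234*k = 485/8 - 234*261 = 485/8 - 61074 = -488107/8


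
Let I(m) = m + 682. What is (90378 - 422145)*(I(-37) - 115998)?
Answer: 38270318751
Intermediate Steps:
I(m) = 682 + m
(90378 - 422145)*(I(-37) - 115998) = (90378 - 422145)*((682 - 37) - 115998) = -331767*(645 - 115998) = -331767*(-115353) = 38270318751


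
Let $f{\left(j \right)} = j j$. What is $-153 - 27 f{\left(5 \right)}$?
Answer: $-828$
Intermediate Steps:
$f{\left(j \right)} = j^{2}$
$-153 - 27 f{\left(5 \right)} = -153 - 27 \cdot 5^{2} = -153 - 675 = -828$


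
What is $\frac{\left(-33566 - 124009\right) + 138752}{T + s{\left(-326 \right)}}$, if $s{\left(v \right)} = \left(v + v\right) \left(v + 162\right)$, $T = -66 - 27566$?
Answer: $- \frac{2689}{11328} \approx -0.23738$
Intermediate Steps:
$T = -27632$ ($T = -66 - 27566 = -27632$)
$s{\left(v \right)} = 2 v \left(162 + v\right)$
$\frac{\left(-33566 - 124009\right) + 138752}{T + s{\left(-326 \right)}} = \frac{\left(-33566 - 124009\right) + 138752}{-27632 + 2 \left(-326\right) \left(162 - 326\right)} = \frac{-157575 + 138752}{-27632 + 2 \left(-326\right) \left(-164\right)} = - \frac{18823}{-27632 + 106928} = - \frac{18823}{79296} = \left(-18823\right) \frac{1}{79296} = - \frac{2689}{11328}$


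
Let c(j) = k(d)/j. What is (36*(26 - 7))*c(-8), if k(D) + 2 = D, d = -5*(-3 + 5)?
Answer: 1026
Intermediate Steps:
d = -10 (d = -5*2 = -10)
k(D) = -2 + D
c(j) = -12/j (c(j) = (-2 - 10)/j = -12/j)
(36*(26 - 7))*c(-8) = (36*(26 - 7))*(-12/(-8)) = (36*19)*(-12*(-⅛)) = 684*(3/2) = 1026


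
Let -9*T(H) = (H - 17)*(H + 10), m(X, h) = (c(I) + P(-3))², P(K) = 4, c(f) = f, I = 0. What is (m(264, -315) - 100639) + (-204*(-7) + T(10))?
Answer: -892615/9 ≈ -99180.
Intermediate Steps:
m(X, h) = 16 (m(X, h) = (0 + 4)² = 4² = 16)
T(H) = -(-17 + H)*(10 + H)/9 (T(H) = -(H - 17)*(H + 10)/9 = -(-17 + H)*(10 + H)/9)
(m(264, -315) - 100639) + (-204*(-7) + T(10)) = (16 - 100639) + (-204*(-7) + (170/9 - ⅑*10² + (7/9)*10)) = -100623 + (1428 + (170/9 - ⅑*100 + 70/9)) = -100623 + (1428 + (170/9 - 100/9 + 70/9)) = -100623 + (1428 + 140/9) = -100623 + 12992/9 = -892615/9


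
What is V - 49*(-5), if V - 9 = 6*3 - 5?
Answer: 267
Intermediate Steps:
V = 22 (V = 9 + (6*3 - 5) = 9 + (18 - 5) = 9 + 13 = 22)
V - 49*(-5) = 22 - 49*(-5) = 22 + 245 = 267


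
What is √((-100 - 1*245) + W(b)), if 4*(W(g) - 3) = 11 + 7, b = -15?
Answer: 15*I*√6/2 ≈ 18.371*I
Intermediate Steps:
W(g) = 15/2 (W(g) = 3 + (11 + 7)/4 = 3 + (¼)*18 = 3 + 9/2 = 15/2)
√((-100 - 1*245) + W(b)) = √((-100 - 1*245) + 15/2) = √((-100 - 245) + 15/2) = √(-345 + 15/2) = √(-675/2) = 15*I*√6/2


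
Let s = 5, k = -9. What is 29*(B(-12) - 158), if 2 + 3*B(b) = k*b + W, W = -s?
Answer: -10817/3 ≈ -3605.7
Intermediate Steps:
W = -5 (W = -1*5 = -5)
B(b) = -7/3 - 3*b (B(b) = -⅔ + (-9*b - 5)/3 = -⅔ + (-5 - 9*b)/3 = -⅔ + (-5/3 - 3*b) = -7/3 - 3*b)
29*(B(-12) - 158) = 29*((-7/3 - 3*(-12)) - 158) = 29*((-7/3 + 36) - 158) = 29*(101/3 - 158) = 29*(-373/3) = -10817/3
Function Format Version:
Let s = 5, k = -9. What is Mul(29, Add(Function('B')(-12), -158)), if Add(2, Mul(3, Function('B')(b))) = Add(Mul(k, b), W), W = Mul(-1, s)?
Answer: Rational(-10817, 3) ≈ -3605.7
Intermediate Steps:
W = -5 (W = Mul(-1, 5) = -5)
Function('B')(b) = Add(Rational(-7, 3), Mul(-3, b)) (Function('B')(b) = Add(Rational(-2, 3), Mul(Rational(1, 3), Add(Mul(-9, b), -5))) = Add(Rational(-2, 3), Mul(Rational(1, 3), Add(-5, Mul(-9, b)))) = Add(Rational(-2, 3), Add(Rational(-5, 3), Mul(-3, b))) = Add(Rational(-7, 3), Mul(-3, b)))
Mul(29, Add(Function('B')(-12), -158)) = Mul(29, Add(Add(Rational(-7, 3), Mul(-3, -12)), -158)) = Mul(29, Add(Add(Rational(-7, 3), 36), -158)) = Mul(29, Add(Rational(101, 3), -158)) = Mul(29, Rational(-373, 3)) = Rational(-10817, 3)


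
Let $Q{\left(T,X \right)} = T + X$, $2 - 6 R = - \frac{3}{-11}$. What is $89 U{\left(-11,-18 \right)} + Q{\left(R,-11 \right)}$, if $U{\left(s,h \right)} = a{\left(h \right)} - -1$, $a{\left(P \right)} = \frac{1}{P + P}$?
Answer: $\frac{30023}{396} \approx 75.816$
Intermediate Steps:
$a{\left(P \right)} = \frac{1}{2 P}$
$R = \frac{19}{66}$ ($R = \frac{1}{3} - \frac{\left(-3\right) \frac{1}{-11}}{6} = \frac{1}{3} - \frac{\left(-3\right) \left(- \frac{1}{11}\right)}{6} = \frac{1}{3} - \frac{1}{22} = \frac{19}{66} \approx 0.28788$)
$U{\left(s,h \right)} = 1 + \frac{1}{2 h}$ ($U{\left(s,h \right)} = \frac{1}{2 h} - -1 = \frac{1}{2 h} + 1 = 1 + \frac{1}{2 h}$)
$89 U{\left(-11,-18 \right)} + Q{\left(R,-11 \right)} = 89 \frac{\frac{1}{2} - 18}{-18} + \left(\frac{19}{66} - 11\right) = 89 \left(\left(- \frac{1}{18}\right) \left(- \frac{35}{2}\right)\right) - \frac{707}{66} = 89 \cdot \frac{35}{36} - \frac{707}{66} = \frac{3115}{36} - \frac{707}{66} = \frac{30023}{396}$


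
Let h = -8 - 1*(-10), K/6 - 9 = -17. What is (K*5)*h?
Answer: -480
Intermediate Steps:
K = -48 (K = 54 + 6*(-17) = 54 - 102 = -48)
h = 2 (h = -8 + 10 = 2)
(K*5)*h = -48*5*2 = -240*2 = -480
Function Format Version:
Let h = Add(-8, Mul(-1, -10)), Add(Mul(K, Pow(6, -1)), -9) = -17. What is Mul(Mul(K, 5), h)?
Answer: -480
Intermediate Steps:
K = -48 (K = Add(54, Mul(6, -17)) = Add(54, -102) = -48)
h = 2 (h = Add(-8, 10) = 2)
Mul(Mul(K, 5), h) = Mul(Mul(-48, 5), 2) = Mul(-240, 2) = -480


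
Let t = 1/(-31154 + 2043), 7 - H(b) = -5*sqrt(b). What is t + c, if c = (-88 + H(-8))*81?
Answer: -190997272/29111 + 810*I*sqrt(2) ≈ -6561.0 + 1145.5*I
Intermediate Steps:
H(b) = 7 + 5*sqrt(b) (H(b) = 7 - (-5)*sqrt(b) = 7 + 5*sqrt(b))
c = -6561 + 810*I*sqrt(2) (c = (-88 + (7 + 5*sqrt(-8)))*81 = (-88 + (7 + 5*(2*I*sqrt(2))))*81 = (-88 + (7 + 10*I*sqrt(2)))*81 = (-81 + 10*I*sqrt(2))*81 = -6561 + 810*I*sqrt(2) ≈ -6561.0 + 1145.5*I)
t = -1/29111 (t = 1/(-29111) = -1/29111 ≈ -3.4351e-5)
t + c = -1/29111 + (-6561 + 810*I*sqrt(2)) = -190997272/29111 + 810*I*sqrt(2)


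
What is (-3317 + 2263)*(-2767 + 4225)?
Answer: -1536732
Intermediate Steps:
(-3317 + 2263)*(-2767 + 4225) = -1054*1458 = -1536732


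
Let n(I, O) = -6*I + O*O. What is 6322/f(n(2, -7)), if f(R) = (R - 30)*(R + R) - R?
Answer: 6322/481 ≈ 13.143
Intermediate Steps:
n(I, O) = O**2 - 6*I (n(I, O) = -6*I + O**2 = O**2 - 6*I)
f(R) = -R + 2*R*(-30 + R) (f(R) = (-30 + R)*(2*R) - R = 2*R*(-30 + R) - R = -R + 2*R*(-30 + R))
6322/f(n(2, -7)) = 6322/((((-7)**2 - 6*2)*(-61 + 2*((-7)**2 - 6*2)))) = 6322/(((49 - 12)*(-61 + 2*(49 - 12)))) = 6322/((37*(-61 + 2*37))) = 6322/((37*(-61 + 74))) = 6322/((37*13)) = 6322/481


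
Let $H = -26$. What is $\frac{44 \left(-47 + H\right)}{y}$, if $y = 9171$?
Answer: $- \frac{3212}{9171} \approx -0.35023$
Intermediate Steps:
$\frac{44 \left(-47 + H\right)}{y} = \frac{44 \left(-47 - 26\right)}{9171} = 44 \left(-73\right) \frac{1}{9171} = \left(-3212\right) \frac{1}{9171} = - \frac{3212}{9171}$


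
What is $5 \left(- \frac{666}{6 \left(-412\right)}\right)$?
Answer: $\frac{555}{412} \approx 1.3471$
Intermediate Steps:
$5 \left(- \frac{666}{6 \left(-412\right)}\right) = 5 \left(- \frac{666}{-2472}\right) = 5 \left(\left(-666\right) \left(- \frac{1}{2472}\right)\right) = 5 \cdot \frac{111}{412} = \frac{555}{412}$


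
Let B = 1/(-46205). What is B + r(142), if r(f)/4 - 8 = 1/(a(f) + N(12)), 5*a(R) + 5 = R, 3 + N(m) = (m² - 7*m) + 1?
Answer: 632268793/19729535 ≈ 32.047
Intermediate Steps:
N(m) = -2 + m² - 7*m (N(m) = -3 + ((m² - 7*m) + 1) = -3 + (1 + m² - 7*m) = -2 + m² - 7*m)
a(R) = -1 + R/5
B = -1/46205 ≈ -2.1643e-5
r(f) = 32 + 4/(57 + f/5) (r(f) = 32 + 4/((-1 + f/5) + (-2 + 12² - 7*12)) = 32 + 4/((-1 + f/5) + (-2 + 144 - 84)) = 32 + 4/((-1 + f/5) + 58) = 32 + 4/(57 + f/5))
B + r(142) = -1/46205 + 4*(2285 + 8*142)/(285 + 142) = -1/46205 + 4*(2285 + 1136)/427 = -1/46205 + 4*(1/427)*3421 = -1/46205 + 13684/427 = 632268793/19729535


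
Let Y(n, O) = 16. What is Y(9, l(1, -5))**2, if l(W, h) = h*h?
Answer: 256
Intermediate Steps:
l(W, h) = h**2
Y(9, l(1, -5))**2 = 16**2 = 256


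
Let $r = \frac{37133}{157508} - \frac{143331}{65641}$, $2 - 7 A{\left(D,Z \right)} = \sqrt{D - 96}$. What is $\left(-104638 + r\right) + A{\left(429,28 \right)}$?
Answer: $- \frac{7573073539958657}{72372878396} - \frac{3 \sqrt{37}}{7} \approx -1.0464 \cdot 10^{5}$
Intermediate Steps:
$A{\left(D,Z \right)} = \frac{2}{7} - \frac{\sqrt{-96 + D}}{7}$ ($A{\left(D,Z \right)} = \frac{2}{7} - \frac{\sqrt{D - 96}}{7} = \frac{2}{7} - \frac{\sqrt{-96 + D}}{7}$)
$r = - \frac{20138331895}{10338982628}$ ($r = 37133 \cdot \frac{1}{157508} - \frac{143331}{65641} = \frac{37133}{157508} - \frac{143331}{65641} = - \frac{20138331895}{10338982628} \approx -1.9478$)
$\left(-104638 + r\right) + A{\left(429,28 \right)} = \left(-104638 - \frac{20138331895}{10338982628}\right) + \left(\frac{2}{7} - \frac{\sqrt{-96 + 429}}{7}\right) = - \frac{1081870602560559}{10338982628} + \left(\frac{2}{7} - \frac{\sqrt{333}}{7}\right) = - \frac{1081870602560559}{10338982628} + \left(\frac{2}{7} - \frac{3 \sqrt{37}}{7}\right) = - \frac{7573073539958657}{72372878396} - \frac{3 \sqrt{37}}{7}$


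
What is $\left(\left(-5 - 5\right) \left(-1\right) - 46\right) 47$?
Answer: $-1692$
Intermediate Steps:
$\left(\left(-5 - 5\right) \left(-1\right) - 46\right) 47 = \left(\left(-10\right) \left(-1\right) - 46\right) 47 = \left(10 - 46\right) 47 = \left(-36\right) 47 = -1692$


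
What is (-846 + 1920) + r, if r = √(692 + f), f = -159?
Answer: 1074 + √533 ≈ 1097.1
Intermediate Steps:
r = √533 (r = √(692 - 159) = √533 ≈ 23.087)
(-846 + 1920) + r = (-846 + 1920) + √533 = 1074 + √533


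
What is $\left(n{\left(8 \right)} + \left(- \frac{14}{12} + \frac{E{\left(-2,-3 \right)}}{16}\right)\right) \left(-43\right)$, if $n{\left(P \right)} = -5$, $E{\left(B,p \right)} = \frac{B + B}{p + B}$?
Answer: $\frac{15781}{60} \approx 263.02$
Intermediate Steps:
$E{\left(B,p \right)} = \frac{2 B}{B + p}$
$\left(n{\left(8 \right)} + \left(- \frac{14}{12} + \frac{E{\left(-2,-3 \right)}}{16}\right)\right) \left(-43\right) = \left(-5 - \left(\frac{7}{6} - \frac{2 \left(-2\right) \frac{1}{-2 - 3}}{16}\right)\right) \left(-43\right) = \left(-5 - \left(\frac{7}{6} - 2 \left(-2\right) \frac{1}{-5} \cdot \frac{1}{16}\right)\right) \left(-43\right) = \left(-5 - \left(\frac{7}{6} - 2 \left(-2\right) \left(- \frac{1}{5}\right) \frac{1}{16}\right)\right) \left(-43\right) = \left(-5 + \left(- \frac{7}{6} + \frac{4}{5} \cdot \frac{1}{16}\right)\right) \left(-43\right) = \left(-5 + \left(- \frac{7}{6} + \frac{1}{20}\right)\right) \left(-43\right) = \left(-5 - \frac{67}{60}\right) \left(-43\right) = \left(- \frac{367}{60}\right) \left(-43\right) = \frac{15781}{60}$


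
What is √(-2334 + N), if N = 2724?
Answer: √390 ≈ 19.748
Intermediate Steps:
√(-2334 + N) = √(-2334 + 2724) = √390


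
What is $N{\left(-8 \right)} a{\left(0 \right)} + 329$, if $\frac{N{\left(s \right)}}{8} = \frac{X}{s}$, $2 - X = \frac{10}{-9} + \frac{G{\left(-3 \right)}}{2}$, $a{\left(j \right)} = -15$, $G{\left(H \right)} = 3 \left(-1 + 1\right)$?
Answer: $\frac{1127}{3} \approx 375.67$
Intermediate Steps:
$G{\left(H \right)} = 0$ ($G{\left(H \right)} = 3 \cdot 0 = 0$)
$X = \frac{28}{9}$ ($X = 2 - \left(\frac{10}{-9} + \frac{0}{2}\right) = 2 - \left(10 \left(- \frac{1}{9}\right) + 0 \cdot \frac{1}{2}\right) = 2 - \left(- \frac{10}{9} + 0\right) = 2 - - \frac{10}{9} = 2 + \frac{10}{9} = \frac{28}{9} \approx 3.1111$)
$N{\left(s \right)} = \frac{224}{9 s}$ ($N{\left(s \right)} = 8 \frac{28}{9 s} = \frac{224}{9 s}$)
$N{\left(-8 \right)} a{\left(0 \right)} + 329 = \frac{224}{9 \left(-8\right)} \left(-15\right) + 329 = \frac{224}{9} \left(- \frac{1}{8}\right) \left(-15\right) + 329 = \left(- \frac{28}{9}\right) \left(-15\right) + 329 = \frac{140}{3} + 329 = \frac{1127}{3}$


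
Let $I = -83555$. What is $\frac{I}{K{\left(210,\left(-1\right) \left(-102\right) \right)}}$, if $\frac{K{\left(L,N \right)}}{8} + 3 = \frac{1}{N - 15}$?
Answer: $\frac{1453857}{416} \approx 3494.8$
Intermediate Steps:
$K{\left(L,N \right)} = -24 + \frac{8}{-15 + N}$ ($K{\left(L,N \right)} = -24 + \frac{8}{N - 15} = -24 + \frac{8}{-15 + N}$)
$\frac{I}{K{\left(210,\left(-1\right) \left(-102\right) \right)}} = - \frac{83555}{8 \frac{1}{-15 - -102} \left(46 - 3 \left(\left(-1\right) \left(-102\right)\right)\right)} = - \frac{83555}{8 \frac{1}{-15 + 102} \left(46 - 306\right)} = - \frac{83555}{8 \cdot \frac{1}{87} \left(46 - 306\right)} = - \frac{83555}{8 \cdot \frac{1}{87} \left(-260\right)} = - \frac{83555}{- \frac{2080}{87}} = \left(-83555\right) \left(- \frac{87}{2080}\right) = \frac{1453857}{416}$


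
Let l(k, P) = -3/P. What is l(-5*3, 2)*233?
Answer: -699/2 ≈ -349.50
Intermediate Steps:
l(-5*3, 2)*233 = -3/2*233 = -699/2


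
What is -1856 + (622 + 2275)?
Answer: 1041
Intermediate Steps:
-1856 + (622 + 2275) = -1856 + 2897 = 1041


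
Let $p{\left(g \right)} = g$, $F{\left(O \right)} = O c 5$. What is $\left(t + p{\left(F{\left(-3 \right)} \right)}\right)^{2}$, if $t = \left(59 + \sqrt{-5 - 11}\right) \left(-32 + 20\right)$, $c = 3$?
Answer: $564705 + 72288 i \approx 5.6471 \cdot 10^{5} + 72288.0 i$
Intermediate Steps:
$F{\left(O \right)} = 15 O$ ($F{\left(O \right)} = O 3 \cdot 5 = 3 O 5 = 15 O$)
$t = -708 - 48 i$ ($t = \left(59 + \sqrt{-16}\right) \left(-12\right) = \left(59 + 4 i\right) \left(-12\right) = -708 - 48 i \approx -708.0 - 48.0 i$)
$\left(t + p{\left(F{\left(-3 \right)} \right)}\right)^{2} = \left(\left(-708 - 48 i\right) + 15 \left(-3\right)\right)^{2} = \left(\left(-708 - 48 i\right) - 45\right)^{2} = \left(-753 - 48 i\right)^{2}$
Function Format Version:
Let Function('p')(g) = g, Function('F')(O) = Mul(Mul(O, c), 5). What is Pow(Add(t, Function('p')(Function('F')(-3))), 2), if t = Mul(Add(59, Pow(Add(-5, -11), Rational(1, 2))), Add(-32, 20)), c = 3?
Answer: Add(564705, Mul(72288, I)) ≈ Add(5.6471e+5, Mul(72288., I))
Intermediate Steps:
Function('F')(O) = Mul(15, O) (Function('F')(O) = Mul(Mul(O, 3), 5) = Mul(Mul(3, O), 5) = Mul(15, O))
t = Add(-708, Mul(-48, I)) (t = Mul(Add(59, Pow(-16, Rational(1, 2))), -12) = Mul(Add(59, Mul(4, I)), -12) = Add(-708, Mul(-48, I)) ≈ Add(-708.00, Mul(-48.000, I)))
Pow(Add(t, Function('p')(Function('F')(-3))), 2) = Pow(Add(Add(-708, Mul(-48, I)), Mul(15, -3)), 2) = Pow(Add(Add(-708, Mul(-48, I)), -45), 2) = Pow(Add(-753, Mul(-48, I)), 2)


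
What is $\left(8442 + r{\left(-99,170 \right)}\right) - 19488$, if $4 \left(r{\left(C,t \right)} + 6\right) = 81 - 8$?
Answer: $- \frac{44135}{4} \approx -11034.0$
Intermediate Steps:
$r{\left(C,t \right)} = \frac{49}{4}$ ($r{\left(C,t \right)} = -6 + \frac{81 - 8}{4} = -6 + \frac{1}{4} \cdot 73 = -6 + \frac{73}{4} = \frac{49}{4}$)
$\left(8442 + r{\left(-99,170 \right)}\right) - 19488 = \left(8442 + \frac{49}{4}\right) - 19488 = \frac{33817}{4} - 19488 = - \frac{44135}{4}$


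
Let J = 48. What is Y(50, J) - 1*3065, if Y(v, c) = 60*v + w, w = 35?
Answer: -30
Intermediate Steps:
Y(v, c) = 35 + 60*v (Y(v, c) = 60*v + 35 = 35 + 60*v)
Y(50, J) - 1*3065 = (35 + 60*50) - 1*3065 = (35 + 3000) - 3065 = 3035 - 3065 = -30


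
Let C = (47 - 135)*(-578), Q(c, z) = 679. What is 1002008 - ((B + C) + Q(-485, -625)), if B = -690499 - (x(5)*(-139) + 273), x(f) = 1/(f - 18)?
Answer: 21336220/13 ≈ 1.6412e+6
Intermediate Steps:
x(f) = 1/(-18 + f)
B = -8980175/13 (B = -690499 - (-139/(-18 + 5) + 273) = -690499 - (-139/(-13) + 273) = -690499 - (-1/13*(-139) + 273) = -690499 - (139/13 + 273) = -690499 - 1*3688/13 = -690499 - 3688/13 = -8980175/13 ≈ -6.9078e+5)
C = 50864 (C = -88*(-578) = 50864)
1002008 - ((B + C) + Q(-485, -625)) = 1002008 - ((-8980175/13 + 50864) + 679) = 1002008 - (-8318943/13 + 679) = 1002008 - 1*(-8310116/13) = 1002008 + 8310116/13 = 21336220/13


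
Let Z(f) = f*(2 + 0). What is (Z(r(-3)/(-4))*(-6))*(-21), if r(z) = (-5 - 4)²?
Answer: -5103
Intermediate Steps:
r(z) = 81 (r(z) = (-9)² = 81)
Z(f) = 2*f (Z(f) = f*2 = 2*f)
(Z(r(-3)/(-4))*(-6))*(-21) = ((2*(81/(-4)))*(-6))*(-21) = ((2*(81*(-¼)))*(-6))*(-21) = ((2*(-81/4))*(-6))*(-21) = -81/2*(-6)*(-21) = 243*(-21) = -5103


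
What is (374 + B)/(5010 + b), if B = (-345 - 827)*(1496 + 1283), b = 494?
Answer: -1628307/2752 ≈ -591.68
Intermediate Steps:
B = -3256988 (B = -1172*2779 = -3256988)
(374 + B)/(5010 + b) = (374 - 3256988)/(5010 + 494) = -3256614/5504 = -3256614*1/5504 = -1628307/2752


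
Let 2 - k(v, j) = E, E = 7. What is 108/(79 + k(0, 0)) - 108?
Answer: -3942/37 ≈ -106.54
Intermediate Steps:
k(v, j) = -5 (k(v, j) = 2 - 1*7 = 2 - 7 = -5)
108/(79 + k(0, 0)) - 108 = 108/(79 - 5) - 108 = 108/74 - 108 = 108*(1/74) - 108 = 54/37 - 108 = -3942/37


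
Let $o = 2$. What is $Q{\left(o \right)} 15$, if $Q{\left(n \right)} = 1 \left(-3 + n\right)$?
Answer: $-15$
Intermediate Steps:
$Q{\left(n \right)} = -3 + n$
$Q{\left(o \right)} 15 = \left(-3 + 2\right) 15 = \left(-1\right) 15 = -15$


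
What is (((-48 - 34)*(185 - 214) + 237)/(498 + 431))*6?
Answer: 15690/929 ≈ 16.889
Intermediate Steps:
(((-48 - 34)*(185 - 214) + 237)/(498 + 431))*6 = ((-82*(-29) + 237)/929)*6 = ((2378 + 237)*(1/929))*6 = (2615*(1/929))*6 = (2615/929)*6 = 15690/929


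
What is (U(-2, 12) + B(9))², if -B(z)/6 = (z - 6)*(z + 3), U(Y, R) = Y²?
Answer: 44944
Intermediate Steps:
B(z) = -6*(-6 + z)*(3 + z) (B(z) = -6*(z - 6)*(z + 3) = -6*(-6 + z)*(3 + z))
(U(-2, 12) + B(9))² = ((-2)² + (108 - 6*9² + 18*9))² = (4 + (108 - 6*81 + 162))² = (4 + (108 - 486 + 162))² = (4 - 216)² = (-212)² = 44944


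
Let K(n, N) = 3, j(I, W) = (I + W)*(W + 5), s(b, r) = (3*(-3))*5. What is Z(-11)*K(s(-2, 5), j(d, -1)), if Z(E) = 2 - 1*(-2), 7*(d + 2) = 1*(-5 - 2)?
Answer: 12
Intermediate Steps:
s(b, r) = -45 (s(b, r) = -9*5 = -45)
d = -3 (d = -2 + (1*(-5 - 2))/7 = -2 + (1*(-7))/7 = -2 + (⅐)*(-7) = -2 - 1 = -3)
j(I, W) = (5 + W)*(I + W) (j(I, W) = (I + W)*(5 + W) = (5 + W)*(I + W))
Z(E) = 4 (Z(E) = 2 + 2 = 4)
Z(-11)*K(s(-2, 5), j(d, -1)) = 4*3 = 12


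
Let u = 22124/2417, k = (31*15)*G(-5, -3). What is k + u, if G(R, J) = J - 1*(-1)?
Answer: -2225686/2417 ≈ -920.85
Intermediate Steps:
G(R, J) = 1 + J (G(R, J) = J + 1 = 1 + J)
k = -930 (k = (31*15)*(1 - 3) = 465*(-2) = -930)
u = 22124/2417 (u = 22124*(1/2417) = 22124/2417 ≈ 9.1535)
k + u = -930 + 22124/2417 = -2225686/2417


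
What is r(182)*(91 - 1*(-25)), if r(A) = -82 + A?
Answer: 11600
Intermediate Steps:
r(182)*(91 - 1*(-25)) = (-82 + 182)*(91 - 1*(-25)) = 100*(91 + 25) = 100*116 = 11600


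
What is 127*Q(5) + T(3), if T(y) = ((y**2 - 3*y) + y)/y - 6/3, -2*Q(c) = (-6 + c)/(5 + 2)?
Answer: 113/14 ≈ 8.0714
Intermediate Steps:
Q(c) = 3/7 - c/14 (Q(c) = -(-6 + c)/(2*(5 + 2)) = -(-6 + c)/(2*7) = -(-6/7 + c/7)/2 = 3/7 - c/14)
T(y) = -2 + (y**2 - 2*y)/y (T(y) = (y**2 - 2*y)/y - 6*1/3 = (y**2 - 2*y)/y - 2 = -2 + (y**2 - 2*y)/y)
127*Q(5) + T(3) = 127*(3/7 - 1/14*5) + (-4 + 3) = 127*(3/7 - 5/14) - 1 = 127*(1/14) - 1 = 127/14 - 1 = 113/14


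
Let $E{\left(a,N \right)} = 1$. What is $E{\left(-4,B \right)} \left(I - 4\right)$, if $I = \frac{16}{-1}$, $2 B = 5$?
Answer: $-20$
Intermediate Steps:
$B = \frac{5}{2}$ ($B = \frac{1}{2} \cdot 5 = \frac{5}{2} \approx 2.5$)
$I = -16$ ($I = 16 \left(-1\right) = -16$)
$E{\left(-4,B \right)} \left(I - 4\right) = 1 \left(-16 - 4\right) = 1 \left(-20\right) = -20$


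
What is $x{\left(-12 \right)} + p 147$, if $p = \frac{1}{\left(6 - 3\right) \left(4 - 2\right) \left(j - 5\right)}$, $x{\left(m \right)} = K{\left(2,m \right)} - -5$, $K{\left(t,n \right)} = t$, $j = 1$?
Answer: $\frac{7}{8} \approx 0.875$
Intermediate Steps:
$x{\left(m \right)} = 7$ ($x{\left(m \right)} = 2 - -5 = 2 + 5 = 7$)
$p = - \frac{1}{24}$ ($p = \frac{1}{\left(6 - 3\right) \left(4 - 2\right) \left(1 - 5\right)} = \frac{1}{3 \cdot 2 \left(-4\right)} = \frac{1}{6 \left(-4\right)} = \frac{1}{-24} = - \frac{1}{24} \approx -0.041667$)
$x{\left(-12 \right)} + p 147 = 7 - \frac{49}{8} = \frac{7}{8}$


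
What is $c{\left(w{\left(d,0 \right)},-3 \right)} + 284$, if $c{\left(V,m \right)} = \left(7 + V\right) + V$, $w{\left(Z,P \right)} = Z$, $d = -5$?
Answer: $281$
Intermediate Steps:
$c{\left(V,m \right)} = 7 + 2 V$
$c{\left(w{\left(d,0 \right)},-3 \right)} + 284 = \left(7 + 2 \left(-5\right)\right) + 284 = \left(7 - 10\right) + 284 = -3 + 284 = 281$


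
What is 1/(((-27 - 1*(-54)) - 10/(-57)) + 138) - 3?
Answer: -28188/9415 ≈ -2.9939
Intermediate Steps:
1/(((-27 - 1*(-54)) - 10/(-57)) + 138) - 3 = 1/(((-27 + 54) - 10*(-1)/57) + 138) - 3 = 1/((27 - 1*(-10/57)) + 138) - 3 = 1/((27 + 10/57) + 138) - 3 = 1/(1549/57 + 138) - 3 = 1/(9415/57) - 3 = 57/9415 - 3 = -28188/9415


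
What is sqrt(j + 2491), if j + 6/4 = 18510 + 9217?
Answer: sqrt(120866)/2 ≈ 173.83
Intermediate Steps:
j = 55451/2 (j = -3/2 + (18510 + 9217) = -3/2 + 27727 = 55451/2 ≈ 27726.)
sqrt(j + 2491) = sqrt(55451/2 + 2491) = sqrt(60433/2) = sqrt(120866)/2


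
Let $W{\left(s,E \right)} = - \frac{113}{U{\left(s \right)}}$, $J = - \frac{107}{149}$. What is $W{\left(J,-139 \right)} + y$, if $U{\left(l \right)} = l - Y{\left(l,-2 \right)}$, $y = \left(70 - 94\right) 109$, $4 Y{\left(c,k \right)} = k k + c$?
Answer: $- \frac{2331524}{917} \approx -2542.6$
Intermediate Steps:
$J = - \frac{107}{149}$ ($J = \left(-107\right) \frac{1}{149} = - \frac{107}{149} \approx -0.71812$)
$Y{\left(c,k \right)} = \frac{c}{4} + \frac{k^{2}}{4}$ ($Y{\left(c,k \right)} = \frac{k k + c}{4} = \frac{k^{2} + c}{4} = \frac{c + k^{2}}{4} = \frac{c}{4} + \frac{k^{2}}{4}$)
$y = -2616$ ($y = \left(-24\right) 109 = -2616$)
$U{\left(l \right)} = -1 + \frac{3 l}{4}$ ($U{\left(l \right)} = l - \left(\frac{l}{4} + \frac{\left(-2\right)^{2}}{4}\right) = l - \left(\frac{l}{4} + \frac{1}{4} \cdot 4\right) = l - \left(\frac{l}{4} + 1\right) = l - \left(1 + \frac{l}{4}\right) = -1 + \frac{3 l}{4}$)
$W{\left(s,E \right)} = - \frac{113}{-1 + \frac{3 s}{4}}$
$W{\left(J,-139 \right)} + y = - \frac{452}{-4 + 3 \left(- \frac{107}{149}\right)} - 2616 = - \frac{452}{-4 - \frac{321}{149}} - 2616 = - \frac{452}{- \frac{917}{149}} - 2616 = \left(-452\right) \left(- \frac{149}{917}\right) - 2616 = \frac{67348}{917} - 2616 = - \frac{2331524}{917}$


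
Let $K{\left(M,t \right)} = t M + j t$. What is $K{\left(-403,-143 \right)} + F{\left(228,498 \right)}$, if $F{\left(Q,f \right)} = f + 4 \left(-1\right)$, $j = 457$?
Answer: $-7228$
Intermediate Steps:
$K{\left(M,t \right)} = 457 t + M t$ ($K{\left(M,t \right)} = t M + 457 t = M t + 457 t = 457 t + M t$)
$F{\left(Q,f \right)} = -4 + f$ ($F{\left(Q,f \right)} = f - 4 = -4 + f$)
$K{\left(-403,-143 \right)} + F{\left(228,498 \right)} = - 143 \left(457 - 403\right) + \left(-4 + 498\right) = \left(-143\right) 54 + 494 = -7722 + 494 = -7228$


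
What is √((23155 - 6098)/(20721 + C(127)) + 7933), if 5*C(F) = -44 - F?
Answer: √84880754528838/103434 ≈ 89.072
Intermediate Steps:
C(F) = -44/5 - F/5 (C(F) = (-44 - F)/5 = -44/5 - F/5)
√((23155 - 6098)/(20721 + C(127)) + 7933) = √((23155 - 6098)/(20721 + (-44/5 - ⅕*127)) + 7933) = √(17057/(20721 + (-44/5 - 127/5)) + 7933) = √(17057/(20721 - 171/5) + 7933) = √(17057/(103434/5) + 7933) = √(17057*(5/103434) + 7933) = √(85285/103434 + 7933) = √(820627207/103434) = √84880754528838/103434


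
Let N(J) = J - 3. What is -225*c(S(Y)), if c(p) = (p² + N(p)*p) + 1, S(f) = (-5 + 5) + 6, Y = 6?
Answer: -12375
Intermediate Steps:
N(J) = -3 + J
S(f) = 6 (S(f) = 0 + 6 = 6)
c(p) = 1 + p² + p*(-3 + p) (c(p) = (p² + (-3 + p)*p) + 1 = (p² + p*(-3 + p)) + 1 = 1 + p² + p*(-3 + p))
-225*c(S(Y)) = -225*(1 + 6² + 6*(-3 + 6)) = -225*(1 + 36 + 6*3) = -225*(1 + 36 + 18) = -225*55 = -12375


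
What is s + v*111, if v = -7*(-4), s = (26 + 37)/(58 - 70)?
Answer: 12411/4 ≈ 3102.8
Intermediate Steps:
s = -21/4 (s = 63/(-12) = 63*(-1/12) = -21/4 ≈ -5.2500)
v = 28
s + v*111 = -21/4 + 28*111 = -21/4 + 3108 = 12411/4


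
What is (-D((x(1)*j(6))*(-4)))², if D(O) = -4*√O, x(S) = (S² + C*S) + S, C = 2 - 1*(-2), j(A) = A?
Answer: -2304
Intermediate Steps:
C = 4 (C = 2 + 2 = 4)
x(S) = S² + 5*S (x(S) = (S² + 4*S) + S = S² + 5*S)
(-D((x(1)*j(6))*(-4)))² = (-(-4)*√(((1*(5 + 1))*6)*(-4)))² = (-(-4)*√(((1*6)*6)*(-4)))² = (-(-4)*√((6*6)*(-4)))² = (-(-4)*√(36*(-4)))² = (-(-4)*√(-144))² = (-(-4)*12*I)² = (-(-48)*I)² = (48*I)² = -2304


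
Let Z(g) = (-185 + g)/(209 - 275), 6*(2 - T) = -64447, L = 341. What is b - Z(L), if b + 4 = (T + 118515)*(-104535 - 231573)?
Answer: -477891742720/11 ≈ -4.3445e+10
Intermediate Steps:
T = 64459/6 (T = 2 - 1/6*(-64447) = 2 + 64447/6 = 64459/6 ≈ 10743.)
b = -43444703886 (b = -4 + (64459/6 + 118515)*(-104535 - 231573) = -4 + (775549/6)*(-336108) = -4 - 43444703882 = -43444703886)
Z(g) = 185/66 - g/66 (Z(g) = (-185 + g)/(-66) = (-185 + g)*(-1/66) = 185/66 - g/66)
b - Z(L) = -43444703886 - (185/66 - 1/66*341) = -43444703886 - (185/66 - 31/6) = -43444703886 - 1*(-26/11) = -43444703886 + 26/11 = -477891742720/11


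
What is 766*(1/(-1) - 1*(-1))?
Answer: 0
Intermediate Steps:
766*(1/(-1) - 1*(-1)) = 766*(-1 + 1) = 766*0 = 0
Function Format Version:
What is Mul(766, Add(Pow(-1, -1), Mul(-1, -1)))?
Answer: 0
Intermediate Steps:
Mul(766, Add(Pow(-1, -1), Mul(-1, -1))) = Mul(766, Add(-1, 1)) = Mul(766, 0) = 0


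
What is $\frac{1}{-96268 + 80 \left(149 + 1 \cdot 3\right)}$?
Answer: $- \frac{1}{84108} \approx -1.1889 \cdot 10^{-5}$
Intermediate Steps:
$\frac{1}{-96268 + 80 \left(149 + 1 \cdot 3\right)} = \frac{1}{-96268 + 80 \left(149 + 3\right)} = \frac{1}{-96268 + 80 \cdot 152} = \frac{1}{-96268 + 12160} = \frac{1}{-84108} = - \frac{1}{84108}$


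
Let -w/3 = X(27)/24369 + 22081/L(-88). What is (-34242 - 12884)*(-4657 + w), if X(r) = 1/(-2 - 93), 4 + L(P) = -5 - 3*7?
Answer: 89057743792333/771685 ≈ 1.1541e+8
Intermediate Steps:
L(P) = -30 (L(P) = -4 + (-5 - 3*7) = -4 + (-5 - 21) = -4 - 26 = -30)
X(r) = -1/95 (X(r) = 1/(-95) = -1/95)
w = 3407915299/1543370 (w = -3*(-1/95/24369 + 22081/(-30)) = -3*(-1/95*1/24369 + 22081*(-1/30)) = -3*(-1/2315055 - 22081/30) = -3*(-3407915299/4630110) = 3407915299/1543370 ≈ 2208.1)
(-34242 - 12884)*(-4657 + w) = (-34242 - 12884)*(-4657 + 3407915299/1543370) = -47126*(-3779558791/1543370) = 89057743792333/771685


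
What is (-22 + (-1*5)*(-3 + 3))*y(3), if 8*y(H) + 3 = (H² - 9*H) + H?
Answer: 99/2 ≈ 49.500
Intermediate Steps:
y(H) = -3/8 - H + H²/8 (y(H) = -3/8 + ((H² - 9*H) + H)/8 = -3/8 + (H² - 8*H)/8 = -3/8 + (-H + H²/8) = -3/8 - H + H²/8)
(-22 + (-1*5)*(-3 + 3))*y(3) = (-22 + (-1*5)*(-3 + 3))*(-3/8 - 1*3 + (⅛)*3²) = (-22 - 5*0)*(-3/8 - 3 + (⅛)*9) = (-22 + 0)*(-3/8 - 3 + 9/8) = -22*(-9/4) = 99/2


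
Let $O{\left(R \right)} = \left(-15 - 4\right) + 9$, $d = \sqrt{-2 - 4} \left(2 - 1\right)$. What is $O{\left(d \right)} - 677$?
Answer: $-687$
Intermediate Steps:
$d = i \sqrt{6}$ ($d = \sqrt{-6} \cdot 1 = i \sqrt{6} \cdot 1 = i \sqrt{6} \approx 2.4495 i$)
$O{\left(R \right)} = -10$ ($O{\left(R \right)} = -19 + 9 = -10$)
$O{\left(d \right)} - 677 = -10 - 677 = -687$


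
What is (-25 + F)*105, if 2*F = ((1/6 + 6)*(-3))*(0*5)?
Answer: -2625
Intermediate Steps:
F = 0 (F = (((1/6 + 6)*(-3))*(0*5))/2 = (((⅙ + 6)*(-3))*0)/2 = (((37/6)*(-3))*0)/2 = (-37/2*0)/2 = (½)*0 = 0)
(-25 + F)*105 = (-25 + 0)*105 = -25*105 = -2625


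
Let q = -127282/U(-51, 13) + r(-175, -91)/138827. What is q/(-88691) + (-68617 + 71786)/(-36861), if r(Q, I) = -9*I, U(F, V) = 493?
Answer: -1429617191967154/17211715959560397 ≈ -0.083061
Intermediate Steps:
q = -1359213419/5264747 (q = -127282/493 - 9*(-91)/138827 = -127282*1/493 + 819*(1/138827) = -127282/493 + 63/10679 = -1359213419/5264747 ≈ -258.17)
q/(-88691) + (-68617 + 71786)/(-36861) = -1359213419/5264747/(-88691) + (-68617 + 71786)/(-36861) = -1359213419/5264747*(-1/88691) + 3169*(-1/36861) = 1359213419/466935676177 - 3169/36861 = -1429617191967154/17211715959560397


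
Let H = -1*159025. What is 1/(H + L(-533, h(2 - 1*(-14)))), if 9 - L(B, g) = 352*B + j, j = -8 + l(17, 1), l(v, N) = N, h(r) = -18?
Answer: 1/28607 ≈ 3.4956e-5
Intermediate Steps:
H = -159025
j = -7 (j = -8 + 1 = -7)
L(B, g) = 16 - 352*B (L(B, g) = 9 - (352*B - 7) = 9 - (-7 + 352*B) = 9 + (7 - 352*B) = 16 - 352*B)
1/(H + L(-533, h(2 - 1*(-14)))) = 1/(-159025 + (16 - 352*(-533))) = 1/(-159025 + (16 + 187616)) = 1/(-159025 + 187632) = 1/28607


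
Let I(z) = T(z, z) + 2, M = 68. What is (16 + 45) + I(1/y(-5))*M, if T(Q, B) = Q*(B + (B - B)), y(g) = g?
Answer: 4993/25 ≈ 199.72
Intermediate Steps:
T(Q, B) = B*Q (T(Q, B) = Q*(B + 0) = Q*B = B*Q)
I(z) = 2 + z² (I(z) = z*z + 2 = z² + 2 = 2 + z²)
(16 + 45) + I(1/y(-5))*M = (16 + 45) + (2 + (1/(-5))²)*68 = 61 + (2 + (1*(-⅕))²)*68 = 61 + (2 + (-⅕)²)*68 = 61 + (2 + 1/25)*68 = 61 + (51/25)*68 = 61 + 3468/25 = 4993/25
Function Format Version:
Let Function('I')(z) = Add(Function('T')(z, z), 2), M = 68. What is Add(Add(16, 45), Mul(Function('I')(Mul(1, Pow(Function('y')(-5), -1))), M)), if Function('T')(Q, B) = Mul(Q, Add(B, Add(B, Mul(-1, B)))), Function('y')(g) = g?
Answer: Rational(4993, 25) ≈ 199.72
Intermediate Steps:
Function('T')(Q, B) = Mul(B, Q) (Function('T')(Q, B) = Mul(Q, Add(B, 0)) = Mul(Q, B) = Mul(B, Q))
Function('I')(z) = Add(2, Pow(z, 2)) (Function('I')(z) = Add(Mul(z, z), 2) = Add(Pow(z, 2), 2) = Add(2, Pow(z, 2)))
Add(Add(16, 45), Mul(Function('I')(Mul(1, Pow(Function('y')(-5), -1))), M)) = Add(Add(16, 45), Mul(Add(2, Pow(Mul(1, Pow(-5, -1)), 2)), 68)) = Add(61, Mul(Add(2, Pow(Mul(1, Rational(-1, 5)), 2)), 68)) = Add(61, Mul(Add(2, Pow(Rational(-1, 5), 2)), 68)) = Add(61, Mul(Add(2, Rational(1, 25)), 68)) = Add(61, Mul(Rational(51, 25), 68)) = Add(61, Rational(3468, 25)) = Rational(4993, 25)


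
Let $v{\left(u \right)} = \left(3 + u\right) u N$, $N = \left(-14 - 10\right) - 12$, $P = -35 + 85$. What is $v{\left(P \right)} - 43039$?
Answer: $-138439$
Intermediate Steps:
$P = 50$
$N = -36$ ($N = -24 - 12 = -36$)
$v{\left(u \right)} = - 36 u \left(3 + u\right)$ ($v{\left(u \right)} = \left(3 + u\right) u \left(-36\right) = u \left(3 + u\right) \left(-36\right) = - 36 u \left(3 + u\right)$)
$v{\left(P \right)} - 43039 = \left(-36\right) 50 \left(3 + 50\right) - 43039 = \left(-36\right) 50 \cdot 53 - 43039 = -95400 - 43039 = -138439$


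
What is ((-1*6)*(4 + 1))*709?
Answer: -21270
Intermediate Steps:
((-1*6)*(4 + 1))*709 = -6*5*709 = -30*709 = -21270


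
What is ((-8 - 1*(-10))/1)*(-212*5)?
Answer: -2120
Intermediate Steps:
((-8 - 1*(-10))/1)*(-212*5) = ((-8 + 10)*1)*(-1060) = (2*1)*(-1060) = 2*(-1060) = -2120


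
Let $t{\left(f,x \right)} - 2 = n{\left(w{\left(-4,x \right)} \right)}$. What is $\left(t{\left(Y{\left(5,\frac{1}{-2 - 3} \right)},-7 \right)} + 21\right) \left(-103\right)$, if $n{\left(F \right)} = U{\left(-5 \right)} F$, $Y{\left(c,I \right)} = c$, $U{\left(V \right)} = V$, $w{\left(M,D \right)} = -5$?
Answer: $-4944$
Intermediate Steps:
$n{\left(F \right)} = - 5 F$
$t{\left(f,x \right)} = 27$ ($t{\left(f,x \right)} = 2 - -25 = 2 + 25 = 27$)
$\left(t{\left(Y{\left(5,\frac{1}{-2 - 3} \right)},-7 \right)} + 21\right) \left(-103\right) = \left(27 + 21\right) \left(-103\right) = 48 \left(-103\right) = -4944$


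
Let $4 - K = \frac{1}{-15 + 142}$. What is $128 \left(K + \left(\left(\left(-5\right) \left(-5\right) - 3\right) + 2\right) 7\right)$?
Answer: $\frac{2795904}{127} \approx 22015.0$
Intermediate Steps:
$K = \frac{507}{127}$ ($K = 4 - \frac{1}{-15 + 142} = 4 - \frac{1}{127} = \frac{507}{127} \approx 3.9921$)
$128 \left(K + \left(\left(\left(-5\right) \left(-5\right) - 3\right) + 2\right) 7\right) = 128 \left(\frac{507}{127} + \left(\left(\left(-5\right) \left(-5\right) - 3\right) + 2\right) 7\right) = 128 \left(\frac{507}{127} + \left(\left(25 - 3\right) + 2\right) 7\right) = 128 \left(\frac{507}{127} + \left(22 + 2\right) 7\right) = 128 \left(\frac{507}{127} + 24 \cdot 7\right) = 128 \left(\frac{507}{127} + 168\right) = 128 \cdot \frac{21843}{127} = \frac{2795904}{127}$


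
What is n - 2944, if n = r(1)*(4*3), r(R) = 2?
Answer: -2920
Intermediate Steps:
n = 24 (n = 2*(4*3) = 2*12 = 24)
n - 2944 = 24 - 2944 = -2920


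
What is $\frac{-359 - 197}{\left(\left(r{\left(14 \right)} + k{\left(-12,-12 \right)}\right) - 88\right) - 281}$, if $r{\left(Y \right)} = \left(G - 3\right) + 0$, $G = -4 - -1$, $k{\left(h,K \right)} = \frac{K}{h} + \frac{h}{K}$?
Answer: $\frac{556}{373} \approx 1.4906$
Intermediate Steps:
$G = -3$ ($G = -4 + 1 = -3$)
$r{\left(Y \right)} = -6$ ($r{\left(Y \right)} = \left(-3 - 3\right) + 0 = -6 + 0 = -6$)
$\frac{-359 - 197}{\left(\left(r{\left(14 \right)} + k{\left(-12,-12 \right)}\right) - 88\right) - 281} = \frac{-359 - 197}{\left(\left(-6 - -2\right) - 88\right) - 281} = - \frac{556}{\left(\left(-6 - -2\right) - 88\right) - 281} = - \frac{556}{\left(\left(-6 + \left(1 + 1\right)\right) - 88\right) - 281} = - \frac{556}{\left(\left(-6 + 2\right) - 88\right) - 281} = - \frac{556}{\left(-4 - 88\right) - 281} = - \frac{556}{-92 - 281} = - \frac{556}{-373} = \left(-556\right) \left(- \frac{1}{373}\right) = \frac{556}{373}$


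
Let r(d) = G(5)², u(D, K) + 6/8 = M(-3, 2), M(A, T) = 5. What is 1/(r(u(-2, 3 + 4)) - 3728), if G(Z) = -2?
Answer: -1/3724 ≈ -0.00026853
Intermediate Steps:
u(D, K) = 17/4 (u(D, K) = -¾ + 5 = 17/4)
r(d) = 4 (r(d) = (-2)² = 4)
1/(r(u(-2, 3 + 4)) - 3728) = 1/(4 - 3728) = 1/(-3724) = -1/3724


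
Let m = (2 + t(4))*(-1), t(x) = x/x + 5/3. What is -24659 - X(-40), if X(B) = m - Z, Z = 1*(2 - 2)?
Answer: -73963/3 ≈ -24654.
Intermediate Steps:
Z = 0 (Z = 1*0 = 0)
t(x) = 8/3 (t(x) = 1 + 5*(⅓) = 1 + 5/3 = 8/3)
m = -14/3 (m = (2 + 8/3)*(-1) = (14/3)*(-1) = -14/3 ≈ -4.6667)
X(B) = -14/3 (X(B) = -14/3 - 1*0 = -14/3 + 0 = -14/3)
-24659 - X(-40) = -24659 - 1*(-14/3) = -24659 + 14/3 = -73963/3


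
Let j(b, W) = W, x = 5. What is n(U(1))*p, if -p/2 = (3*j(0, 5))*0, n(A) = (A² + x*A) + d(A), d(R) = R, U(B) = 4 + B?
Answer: 0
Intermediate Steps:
n(A) = A² + 6*A (n(A) = (A² + 5*A) + A = A² + 6*A)
p = 0 (p = -2*3*5*0 = -30*0 = -2*0 = 0)
n(U(1))*p = ((4 + 1)*(6 + (4 + 1)))*0 = (5*(6 + 5))*0 = (5*11)*0 = 55*0 = 0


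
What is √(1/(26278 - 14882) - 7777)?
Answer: I*√252497442659/5698 ≈ 88.187*I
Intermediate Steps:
√(1/(26278 - 14882) - 7777) = √(1/11396 - 7777) = √(-88626691/11396) = I*√252497442659/5698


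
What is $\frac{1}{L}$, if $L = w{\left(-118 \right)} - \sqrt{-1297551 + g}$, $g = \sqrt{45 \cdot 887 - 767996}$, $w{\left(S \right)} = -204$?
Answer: $- \frac{1}{204 + \sqrt{-1297551 + i \sqrt{728081}}} \approx -0.0001526 + 0.00085051 i$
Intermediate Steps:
$g = i \sqrt{728081}$ ($g = \sqrt{39915 - 767996} = \sqrt{-728081} = i \sqrt{728081} \approx 853.28 i$)
$L = -204 - \sqrt{-1297551 + i \sqrt{728081}} \approx -204.37 - 1139.1 i$
$\frac{1}{L} = \frac{1}{-204 - \sqrt{-1297551 + i \sqrt{728081}}}$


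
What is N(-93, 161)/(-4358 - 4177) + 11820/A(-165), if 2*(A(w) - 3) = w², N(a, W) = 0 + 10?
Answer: 13433006/15494439 ≈ 0.86696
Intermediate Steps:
N(a, W) = 10
A(w) = 3 + w²/2
N(-93, 161)/(-4358 - 4177) + 11820/A(-165) = 10/(-4358 - 4177) + 11820/(3 + (½)*(-165)²) = 10/(-8535) + 11820/(3 + (½)*27225) = 10*(-1/8535) + 11820/(3 + 27225/2) = -2/1707 + 11820/(27231/2) = -2/1707 + 11820*(2/27231) = -2/1707 + 7880/9077 = 13433006/15494439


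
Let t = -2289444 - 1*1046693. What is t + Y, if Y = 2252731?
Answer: -1083406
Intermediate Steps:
t = -3336137 (t = -2289444 - 1046693 = -3336137)
t + Y = -3336137 + 2252731 = -1083406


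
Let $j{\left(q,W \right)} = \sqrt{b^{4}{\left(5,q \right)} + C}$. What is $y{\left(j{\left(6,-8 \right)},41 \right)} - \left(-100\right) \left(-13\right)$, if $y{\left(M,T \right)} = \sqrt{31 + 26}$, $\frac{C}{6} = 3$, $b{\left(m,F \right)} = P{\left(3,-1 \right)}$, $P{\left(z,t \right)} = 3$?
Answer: $-1300 + \sqrt{57} \approx -1292.4$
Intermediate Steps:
$b{\left(m,F \right)} = 3$
$C = 18$ ($C = 6 \cdot 3 = 18$)
$j{\left(q,W \right)} = 3 \sqrt{11}$ ($j{\left(q,W \right)} = \sqrt{3^{4} + 18} = \sqrt{81 + 18} = \sqrt{99} = 3 \sqrt{11}$)
$y{\left(M,T \right)} = \sqrt{57}$
$y{\left(j{\left(6,-8 \right)},41 \right)} - \left(-100\right) \left(-13\right) = \sqrt{57} - \left(-100\right) \left(-13\right) = \sqrt{57} - 1300 = -1300 + \sqrt{57}$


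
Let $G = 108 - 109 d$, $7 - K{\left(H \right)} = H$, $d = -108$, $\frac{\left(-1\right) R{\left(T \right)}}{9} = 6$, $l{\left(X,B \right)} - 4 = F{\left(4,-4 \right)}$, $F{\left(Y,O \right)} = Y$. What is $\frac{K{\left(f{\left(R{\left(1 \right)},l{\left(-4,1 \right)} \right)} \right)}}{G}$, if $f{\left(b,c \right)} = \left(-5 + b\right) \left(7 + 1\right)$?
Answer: $\frac{479}{11880} \approx 0.04032$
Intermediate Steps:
$l{\left(X,B \right)} = 8$ ($l{\left(X,B \right)} = 4 + 4 = 8$)
$R{\left(T \right)} = -54$ ($R{\left(T \right)} = \left(-9\right) 6 = -54$)
$f{\left(b,c \right)} = -40 + 8 b$ ($f{\left(b,c \right)} = \left(-5 + b\right) 8 = -40 + 8 b$)
$K{\left(H \right)} = 7 - H$
$G = 11880$ ($G = 108 - -11772 = 108 + 11772 = 11880$)
$\frac{K{\left(f{\left(R{\left(1 \right)},l{\left(-4,1 \right)} \right)} \right)}}{G} = \frac{7 - \left(-40 + 8 \left(-54\right)\right)}{11880} = \left(7 - \left(-40 - 432\right)\right) \frac{1}{11880} = \left(7 - -472\right) \frac{1}{11880} = \left(7 + 472\right) \frac{1}{11880} = 479 \cdot \frac{1}{11880} = \frac{479}{11880}$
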